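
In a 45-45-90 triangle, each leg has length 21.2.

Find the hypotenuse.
In a 45-45-90 triangle the sides are in ratio 1 : 1 : √2, so hypotenuse = leg·√2.
Hypotenuse = 21.2·√2 ≈ 21.2·1.41421 ≈ 29.9813

Hypotenuse = 21.2√2 = 29.98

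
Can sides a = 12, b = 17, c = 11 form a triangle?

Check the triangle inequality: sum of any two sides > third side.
a + b vs c: 12 + 17 = 29 > 11  ✓
a + c vs b: 12 + 11 = 23 > 17  ✓
b + c vs a: 17 + 11 = 28 > 12  ✓

Yes, triangle inequality satisfied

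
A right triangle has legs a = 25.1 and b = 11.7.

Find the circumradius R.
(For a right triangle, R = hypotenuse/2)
Hypotenuse c = √(a² + b²) = √(630.01 + 136.89) = √766.9 ≈ 27.693
R = c/2 ≈ 27.693/2 ≈ 13.8465

R = 13.85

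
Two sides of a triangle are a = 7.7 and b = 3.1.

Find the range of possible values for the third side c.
Triangle inequality: |a − b| < c < a + b
|a − b| = |7.7 − 3.1| = 4.6
a + b = 7.7 + 3.1 = 10.8

4.6 < c < 10.8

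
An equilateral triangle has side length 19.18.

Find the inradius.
r = Area/s with s the semi-perimeter.
Area = (√3/4)·19.18² = (√3/4)·367.8724 ≈ 0.433013·367.8724 ≈ 159.293
s = 3·19.18/2 = 28.77
r ≈ 159.293/28.77 ≈ 5.53679
(Equivalently r = side/(2√3) = 19.18/3.4641 ≈ 5.53679.)

r = 5.537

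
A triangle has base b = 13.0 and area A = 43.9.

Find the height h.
A = ½·b·h  ⇒  h = 2A/b = 2·43.9/13.0 = 87.8/13.0 ≈ 6.75385

h = 6.754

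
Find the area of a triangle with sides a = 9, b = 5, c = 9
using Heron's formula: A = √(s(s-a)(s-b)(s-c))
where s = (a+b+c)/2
s = (9 + 5 + 9)/2 = 23/2 = 11.5
s − a = 2.5, s − b = 6.5, s − c = 2.5
s(s−a)(s−b)(s−c) = 11.5·2.5·6.5·2.5 = 467.1875
Area = √467.1875 ≈ 21.6145

s = 11.5, Area = 21.61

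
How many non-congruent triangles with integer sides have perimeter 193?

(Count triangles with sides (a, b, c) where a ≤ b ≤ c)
Let a ≤ b ≤ c with a + b + c = 193. The only binding inequality is a + b > c, i.e. 193 − c > c, so c < 193/2; and c ≥ 193/3 since c is the largest side.
So 65 ≤ c ≤ 96. For each c, b runs from ⌈(193 − c)/2⌉ up to c (then a = 193 − b − c satisfies 1 ≤ a ≤ b automatically), giving c − ⌈(193 − c)/2⌉ + 1 choices.
Summing over c: 2 + 3 + 5 + 6 + … + 47 + 48  (32 terms, c = 65, …, 96) = 800
Check (closed form: nearest integer to p²/48 for even p, (p+3)²/48 for odd p): (193+3)²/48 = 196²/48 = 38416/48 ≈ 800.33 → 800

800 triangles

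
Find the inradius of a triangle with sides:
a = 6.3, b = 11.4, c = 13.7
r = Area/s where s is the semi-perimeter.
s = (6.3 + 11.4 + 13.7)/2 = 31.4/2 = 15.7
Area = √(s(s−a)(s−b)(s−c)) = √(15.7·9.4·4.3·2) ≈ √1269.19 ≈ 35.6257
r ≈ 35.6257/15.7 ≈ 2.26915

r = 2.269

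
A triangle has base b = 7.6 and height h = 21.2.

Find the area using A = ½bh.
A = ½·b·h = ½·7.6·21.2 = ½·161.12 = 80.56

Area = 80.56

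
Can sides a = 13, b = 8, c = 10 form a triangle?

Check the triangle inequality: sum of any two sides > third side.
a + b vs c: 13 + 8 = 21 > 10  ✓
a + c vs b: 13 + 10 = 23 > 8  ✓
b + c vs a: 8 + 10 = 18 > 13  ✓

Yes, triangle inequality satisfied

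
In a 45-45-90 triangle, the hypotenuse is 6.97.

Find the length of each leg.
In a 45-45-90 triangle hypotenuse = leg·√2, so leg = hypotenuse/√2.
Leg = 6.97/√2 ≈ 6.97/1.41421 ≈ 4.92853

Each leg = 4.929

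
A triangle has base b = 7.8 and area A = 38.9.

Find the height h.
A = ½·b·h  ⇒  h = 2A/b = 2·38.9/7.8 = 77.8/7.8 ≈ 9.97436

h = 9.974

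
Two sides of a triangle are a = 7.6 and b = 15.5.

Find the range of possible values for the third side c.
Triangle inequality: |a − b| < c < a + b
|a − b| = |7.6 − 15.5| = 7.9
a + b = 7.6 + 15.5 = 23.1

7.9 < c < 23.1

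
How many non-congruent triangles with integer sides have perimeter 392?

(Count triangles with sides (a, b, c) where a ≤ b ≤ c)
Let a ≤ b ≤ c with a + b + c = 392. The only binding inequality is a + b > c, i.e. 392 − c > c, so c < 392/2; and c ≥ 392/3 since c is the largest side.
So 131 ≤ c ≤ 195. For each c, b runs from ⌈(392 − c)/2⌉ up to c (then a = 392 − b − c satisfies 1 ≤ a ≤ b automatically), giving c − ⌈(392 − c)/2⌉ + 1 choices.
Summing over c: 1 + 3 + 4 + 6 + … + 96 + 97  (65 terms, c = 131, …, 195) = 3201
Check (closed form: nearest integer to p²/48 for even p, (p+3)²/48 for odd p): 392²/48 = 153664/48 ≈ 3201.33 → 3201

3201 triangles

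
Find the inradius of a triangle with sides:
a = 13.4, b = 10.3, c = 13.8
r = Area/s where s is the semi-perimeter.
s = (13.4 + 10.3 + 13.8)/2 = 37.5/2 = 18.75
Area = √(s(s−a)(s−b)(s−c)) = √(18.75·5.35·8.45·4.95) ≈ √4195.82 ≈ 64.7752
r ≈ 64.7752/18.75 ≈ 3.45468

r = 3.455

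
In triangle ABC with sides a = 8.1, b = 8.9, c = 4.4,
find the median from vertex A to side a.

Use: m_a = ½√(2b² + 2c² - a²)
m_a = ½√(2·8.9² + 2·4.4² − 8.1²) = ½√(2·79.21 + 2·19.36 − 65.61) = ½√(158.42 + 38.72 − 65.61) = ½√131.53
√131.53 ≈ 11.4687, so m_a ≈ 5.73433

m_a = 5.734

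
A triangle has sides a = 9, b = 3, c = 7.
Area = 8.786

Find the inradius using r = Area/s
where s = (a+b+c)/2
s = (9 + 3 + 7)/2 = 19/2 = 9.5
r = Area/s = 8.786/9.5 ≈ 0.924842

r = 0.9248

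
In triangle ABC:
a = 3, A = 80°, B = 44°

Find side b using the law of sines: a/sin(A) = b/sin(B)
a/sin(A) = b/sin(B)  ⇒  b = a·sin(B)/sin(A) = 3·sin(44°)/sin(80°)
sin(44°) ≈ 0.694658, sin(80°) ≈ 0.984808
b ≈ 3·0.694658/0.984808 ≈ 2.08398/0.984808 ≈ 2.11612

b = 2.116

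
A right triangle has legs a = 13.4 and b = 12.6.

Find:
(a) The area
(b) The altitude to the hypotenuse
(a) The legs are perpendicular, so Area = ½·a·b = ½·13.4·12.6 = ½·168.84 = 84.42
(b) Hypotenuse c = √(a² + b²) = √(179.56 + 158.76) = √338.32 ≈ 18.3935
    Area = ½·c·h_c  ⇒  h_c = 2·Area/c = 168.84/18.3935 ≈ 9.17934

Area = 84.42, h_c = 9.179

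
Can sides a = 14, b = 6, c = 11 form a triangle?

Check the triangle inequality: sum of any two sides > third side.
a + b vs c: 14 + 6 = 20 > 11  ✓
a + c vs b: 14 + 11 = 25 > 6  ✓
b + c vs a: 6 + 11 = 17 > 14  ✓

Yes, triangle inequality satisfied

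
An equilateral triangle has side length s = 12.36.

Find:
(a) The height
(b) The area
(a) The height splits the triangle into two 30-60-90 halves: h = s·√3/2 = 12.36·1.73205/2 ≈ 21.4081/2 ≈ 10.7041
(b) Area = (√3/4)·s² = (√3/4)·12.36² = (√3/4)·152.7696 ≈ 0.433013·152.7696 ≈ 66.1512

Height = 10.7, Area = 66.15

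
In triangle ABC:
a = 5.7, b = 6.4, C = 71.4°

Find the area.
Two sides and the included angle (SAS): A = ½·a·b·sin(C) = ½·5.7·6.4·sin(71.4°)
sin(71.4°) ≈ 0.947768
A ≈ ½·36.48·0.947768 = 18.24·0.947768 ≈ 17.2873

Area = 17.29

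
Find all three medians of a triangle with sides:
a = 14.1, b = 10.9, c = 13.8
Median formula: m_a = ½√(2b² + 2c² − a²) (and cyclically). a² = 198.81, b² = 118.81, c² = 190.44.
m_a = ½√(2·118.81 + 2·190.44 − 198.81) = ½√419.69 ≈ ½·20.4863 ≈ 10.2432
m_b = ½√(2·198.81 + 2·190.44 − 118.81) = ½√659.69 ≈ ½·25.6844 ≈ 12.8422
m_c = ½√(2·198.81 + 2·118.81 − 190.44) = ½√444.8 ≈ ½·21.0903 ≈ 10.5451

m_a = 10.24, m_b = 12.84, m_c = 10.55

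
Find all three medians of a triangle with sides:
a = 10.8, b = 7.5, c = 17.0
Median formula: m_a = ½√(2b² + 2c² − a²) (and cyclically). a² = 116.64, b² = 56.25, c² = 289.
m_a = ½√(2·56.25 + 2·289 − 116.64) = ½√573.86 ≈ ½·23.9554 ≈ 11.9777
m_b = ½√(2·116.64 + 2·289 − 56.25) = ½√755.03 ≈ ½·27.4778 ≈ 13.7389
m_c = ½√(2·116.64 + 2·56.25 − 289) = ½√56.78 ≈ ½·7.53525 ≈ 3.76763

m_a = 11.98, m_b = 13.74, m_c = 3.768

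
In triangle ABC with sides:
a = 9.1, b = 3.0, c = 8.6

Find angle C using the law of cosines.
c² = a² + b² − 2ab·cos(C)  ⇒  cos(C) = (a² + b² − c²)/(2ab)
cos(C) = (9.1² + 3.0² − 8.6²)/(2·9.1·3.0) = (82.81 + 9 − 73.96)/54.6 = 17.85/54.6 ≈ 0.326923
C = arccos(0.326923) ≈ 70.9179°

C = 70.92°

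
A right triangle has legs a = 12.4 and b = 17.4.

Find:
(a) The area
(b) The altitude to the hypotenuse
(a) The legs are perpendicular, so Area = ½·a·b = ½·12.4·17.4 = ½·215.76 = 107.88
(b) Hypotenuse c = √(a² + b²) = √(153.76 + 302.76) = √456.52 ≈ 21.3663
    Area = ½·c·h_c  ⇒  h_c = 2·Area/c = 215.76/21.3663 ≈ 10.0981

Area = 107.88, h_c = 10.1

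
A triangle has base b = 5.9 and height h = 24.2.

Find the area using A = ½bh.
A = ½·b·h = ½·5.9·24.2 = ½·142.78 = 71.39

Area = 71.39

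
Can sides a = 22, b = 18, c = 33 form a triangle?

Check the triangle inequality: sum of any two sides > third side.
a + b vs c: 22 + 18 = 40 > 33  ✓
a + c vs b: 22 + 33 = 55 > 18  ✓
b + c vs a: 18 + 33 = 51 > 22  ✓

Yes, triangle inequality satisfied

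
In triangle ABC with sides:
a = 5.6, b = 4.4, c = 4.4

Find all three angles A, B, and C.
Law of cosines for each angle (a² = 31.36, b² = 19.36, c² = 19.36):
cos(A) = (b² + c² − a²)/(2bc) = (19.36 + 19.36 − 31.36)/(2·4.4·4.4) = 7.36/38.72 ≈ 0.190083  ⇒  A ≈ 79.0424°
cos(B) = (a² + c² − b²)/(2ac) = (31.36 + 19.36 − 19.36)/(2·5.6·4.4) = 31.36/49.28 ≈ 0.636364  ⇒  B ≈ 50.4788°
cos(C) = (a² + b² − c²)/(2ab) = (31.36 + 19.36 − 19.36)/(2·5.6·4.4) = 31.36/49.28 ≈ 0.636364  ⇒  C ≈ 50.4788°
Check: A + B + C ≈ 180°

A = 79.04°, B = 50.48°, C = 50.48°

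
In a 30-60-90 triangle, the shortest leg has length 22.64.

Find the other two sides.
In a 30-60-90 triangle the sides are in ratio 1 : √3 : 2 (short leg : long leg : hypotenuse).
Long leg = 22.64·√3 ≈ 22.64·1.73205 ≈ 39.2136
Hypotenuse = 2·22.64 = 45.28

Long leg = 22.64√3 = 39.21, Hypotenuse = 45.28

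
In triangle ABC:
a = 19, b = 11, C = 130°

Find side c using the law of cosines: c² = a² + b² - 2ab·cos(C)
c² = 19² + 11² − 2·19·11·cos(130°)
cos(130°) ≈ -0.642788
c² ≈ 361 + 121 − 418·(-0.642788) ≈ 482 + 268.685 ≈ 750.685
c ≈ √750.685 ≈ 27.3986

c = 27.4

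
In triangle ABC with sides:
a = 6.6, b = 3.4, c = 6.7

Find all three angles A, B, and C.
Law of cosines for each angle (a² = 43.56, b² = 11.56, c² = 44.89):
cos(A) = (b² + c² − a²)/(2bc) = (11.56 + 44.89 − 43.56)/(2·3.4·6.7) = 12.89/45.56 ≈ 0.282924  ⇒  A ≈ 73.5652°
cos(B) = (a² + c² − b²)/(2ac) = (43.56 + 44.89 − 11.56)/(2·6.6·6.7) = 76.89/88.44 ≈ 0.869403  ⇒  B ≈ 29.6107°
cos(C) = (a² + b² − c²)/(2ab) = (43.56 + 11.56 − 44.89)/(2·6.6·3.4) = 10.23/44.88 ≈ 0.227941  ⇒  C ≈ 76.8241°
Check: A + B + C ≈ 180°

A = 73.57°, B = 29.61°, C = 76.82°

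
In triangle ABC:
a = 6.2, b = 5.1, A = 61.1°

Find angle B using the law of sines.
a/sin(A) = b/sin(B)  ⇒  sin(B) = b·sin(A)/a = 5.1·sin(61.1°)/6.2
sin(61.1°) ≈ 0.875465
sin(B) ≈ 5.1·0.875465/6.2 ≈ 4.46487/6.2 ≈ 0.72014
B = arcsin(0.72014) ≈ 46.0661°
(Since b ≤ a we need B ≤ A, so the obtuse alternative 180° − 46.0661° ≈ 133.934° is rejected.)

B = 46.07°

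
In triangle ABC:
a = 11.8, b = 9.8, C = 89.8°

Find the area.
Two sides and the included angle (SAS): A = ½·a·b·sin(C) = ½·11.8·9.8·sin(89.8°)
sin(89.8°) ≈ 0.999994
A ≈ ½·115.64·0.999994 = 57.82·0.999994 ≈ 57.8196

Area = 57.82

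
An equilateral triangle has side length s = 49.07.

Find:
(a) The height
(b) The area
(a) The height splits the triangle into two 30-60-90 halves: h = s·√3/2 = 49.07·1.73205/2 ≈ 84.9917/2 ≈ 42.4959
(b) Area = (√3/4)·s² = (√3/4)·49.07² = (√3/4)·2407.8649 ≈ 0.433013·2407.8649 ≈ 1042.64

Height = 42.5, Area = 1043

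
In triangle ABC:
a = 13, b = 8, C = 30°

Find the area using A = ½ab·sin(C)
A = ½·a·b·sin(C) = ½·13·8·sin(30°)
sin(30°) ≈ 0.5
A ≈ ½·104·0.5 = 52·0.5 ≈ 26

Area = 26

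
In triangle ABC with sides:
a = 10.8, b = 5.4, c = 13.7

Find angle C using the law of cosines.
c² = a² + b² − 2ab·cos(C)  ⇒  cos(C) = (a² + b² − c²)/(2ab)
cos(C) = (10.8² + 5.4² − 13.7²)/(2·10.8·5.4) = (116.64 + 29.16 − 187.69)/116.64 = -41.89/116.64 ≈ -0.359139
C = arccos(-0.359139) ≈ 111.047°

C = 111°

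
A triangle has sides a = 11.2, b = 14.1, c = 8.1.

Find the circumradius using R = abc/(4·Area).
First find the area with Heron's formula.
s = (11.2 + 14.1 + 8.1)/2 = 16.7
Area = √(s(s−a)(s−b)(s−c)) = √(16.7·5.5·2.6·8.6) ≈ √2053.77 ≈ 45.3185
abc = 11.2·14.1·8.1 = 1279.152
R = abc/(4·Area) ≈ 1279.152/(4·45.3185) = 1279.152/181.274 ≈ 7.05646

R = 7.056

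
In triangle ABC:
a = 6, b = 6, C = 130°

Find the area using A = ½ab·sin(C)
A = ½·a·b·sin(C) = ½·6·6·sin(130°)
sin(130°) ≈ 0.766044
A ≈ ½·36·0.766044 = 18·0.766044 ≈ 13.7888

Area = 13.79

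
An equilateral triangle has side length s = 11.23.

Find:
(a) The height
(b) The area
(a) The height splits the triangle into two 30-60-90 halves: h = s·√3/2 = 11.23·1.73205/2 ≈ 19.4509/2 ≈ 9.72547
(b) Area = (√3/4)·s² = (√3/4)·11.23² = (√3/4)·126.1129 ≈ 0.433013·126.1129 ≈ 54.6085

Height = 9.725, Area = 54.61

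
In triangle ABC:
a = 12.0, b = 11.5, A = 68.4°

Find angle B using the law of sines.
a/sin(A) = b/sin(B)  ⇒  sin(B) = b·sin(A)/a = 11.5·sin(68.4°)/12.0
sin(68.4°) ≈ 0.929776
sin(B) ≈ 11.5·0.929776/12.0 ≈ 10.6924/12.0 ≈ 0.891036
B = arcsin(0.891036) ≈ 63.0037°
(Since b ≤ a we need B ≤ A, so the obtuse alternative 180° − 63.0037° ≈ 116.996° is rejected.)

B = 63°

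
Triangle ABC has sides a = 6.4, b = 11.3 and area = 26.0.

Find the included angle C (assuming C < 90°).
Area = ½·a·b·sin(C)  ⇒  sin(C) = 2·Area/(a·b) = 2·26.0/(6.4·11.3) = 52/72.32 ≈ 0.719027
C = arcsin(0.719027) ≈ 45.9742° (taking the acute solution since C < 90°)

C = 45.97°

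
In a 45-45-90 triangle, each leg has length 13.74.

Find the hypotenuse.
In a 45-45-90 triangle the sides are in ratio 1 : 1 : √2, so hypotenuse = leg·√2.
Hypotenuse = 13.74·√2 ≈ 13.74·1.41421 ≈ 19.4313

Hypotenuse = 13.74√2 = 19.43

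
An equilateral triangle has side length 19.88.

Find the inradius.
r = Area/s with s the semi-perimeter.
Area = (√3/4)·19.88² = (√3/4)·395.2144 ≈ 0.433013·395.2144 ≈ 171.133
s = 3·19.88/2 = 29.82
r ≈ 171.133/29.82 ≈ 5.73886
(Equivalently r = side/(2√3) = 19.88/3.4641 ≈ 5.73886.)

r = 5.739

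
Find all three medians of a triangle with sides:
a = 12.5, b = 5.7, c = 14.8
Median formula: m_a = ½√(2b² + 2c² − a²) (and cyclically). a² = 156.25, b² = 32.49, c² = 219.04.
m_a = ½√(2·32.49 + 2·219.04 − 156.25) = ½√346.81 ≈ ½·18.6228 ≈ 9.31142
m_b = ½√(2·156.25 + 2·219.04 − 32.49) = ½√718.09 ≈ ½·26.7972 ≈ 13.3986
m_c = ½√(2·156.25 + 2·32.49 − 219.04) = ½√158.44 ≈ ½·12.5873 ≈ 6.29365

m_a = 9.311, m_b = 13.4, m_c = 6.294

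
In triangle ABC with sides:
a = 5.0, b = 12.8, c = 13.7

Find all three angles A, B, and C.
Law of cosines for each angle (a² = 25, b² = 163.84, c² = 187.69):
cos(A) = (b² + c² − a²)/(2bc) = (163.84 + 187.69 − 25)/(2·12.8·13.7) = 326.53/350.72 ≈ 0.931028  ⇒  A ≈ 21.4044°
cos(B) = (a² + c² − b²)/(2ac) = (25 + 187.69 − 163.84)/(2·5.0·13.7) = 48.85/137 ≈ 0.356569  ⇒  B ≈ 69.1103°
cos(C) = (a² + b² − c²)/(2ab) = (25 + 163.84 − 187.69)/(2·5.0·12.8) = 1.15/128 ≈ 0.00898438  ⇒  C ≈ 89.4852°
Check: A + B + C ≈ 180°

A = 21.4°, B = 69.11°, C = 89.49°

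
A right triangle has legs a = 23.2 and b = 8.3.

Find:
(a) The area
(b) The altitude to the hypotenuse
(a) The legs are perpendicular, so Area = ½·a·b = ½·23.2·8.3 = ½·192.56 = 96.28
(b) Hypotenuse c = √(a² + b²) = √(538.24 + 68.89) = √607.13 ≈ 24.64
    Area = ½·c·h_c  ⇒  h_c = 2·Area/c = 192.56/24.64 ≈ 7.81493

Area = 96.28, h_c = 7.815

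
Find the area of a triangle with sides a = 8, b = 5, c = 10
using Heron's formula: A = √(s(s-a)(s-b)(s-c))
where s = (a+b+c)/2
s = (8 + 5 + 10)/2 = 23/2 = 11.5
s − a = 3.5, s − b = 6.5, s − c = 1.5
s(s−a)(s−b)(s−c) = 11.5·3.5·6.5·1.5 = 392.4375
Area = √392.4375 ≈ 19.81

s = 11.5, Area = 19.81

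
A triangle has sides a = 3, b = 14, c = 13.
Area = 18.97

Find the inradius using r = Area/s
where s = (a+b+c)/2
s = (3 + 14 + 13)/2 = 30/2 = 15
r = Area/s = 18.97/15 ≈ 1.26467

r = 1.265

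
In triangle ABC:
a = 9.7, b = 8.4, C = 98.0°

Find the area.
Two sides and the included angle (SAS): A = ½·a·b·sin(C) = ½·9.7·8.4·sin(98.0°)
sin(98.0°) ≈ 0.990268
A ≈ ½·81.48·0.990268 = 40.74·0.990268 ≈ 40.3435

Area = 40.34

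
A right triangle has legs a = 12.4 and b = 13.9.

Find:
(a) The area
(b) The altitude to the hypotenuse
(a) The legs are perpendicular, so Area = ½·a·b = ½·12.4·13.9 = ½·172.36 = 86.18
(b) Hypotenuse c = √(a² + b²) = √(153.76 + 193.21) = √346.97 ≈ 18.6271
    Area = ½·c·h_c  ⇒  h_c = 2·Area/c = 172.36/18.6271 ≈ 9.25317

Area = 86.18, h_c = 9.253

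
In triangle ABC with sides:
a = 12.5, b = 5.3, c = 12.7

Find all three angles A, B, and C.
Law of cosines for each angle (a² = 156.25, b² = 28.09, c² = 161.29):
cos(A) = (b² + c² − a²)/(2bc) = (28.09 + 161.29 − 156.25)/(2·5.3·12.7) = 33.13/134.62 ≈ 0.2461  ⇒  A ≈ 75.7531°
cos(B) = (a² + c² − b²)/(2ac) = (156.25 + 161.29 − 28.09)/(2·12.5·12.7) = 289.45/317.5 ≈ 0.911654  ⇒  B ≈ 24.2651°
cos(C) = (a² + b² − c²)/(2ab) = (156.25 + 28.09 − 161.29)/(2·12.5·5.3) = 23.05/132.5 ≈ 0.173962  ⇒  C ≈ 79.9817°
Check: A + B + C ≈ 180°

A = 75.75°, B = 24.27°, C = 79.98°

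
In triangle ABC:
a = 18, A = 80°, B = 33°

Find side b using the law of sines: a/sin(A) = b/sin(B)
a/sin(A) = b/sin(B)  ⇒  b = a·sin(B)/sin(A) = 18·sin(33°)/sin(80°)
sin(33°) ≈ 0.544639, sin(80°) ≈ 0.984808
b ≈ 18·0.544639/0.984808 ≈ 9.8035/0.984808 ≈ 9.95474

b = 9.955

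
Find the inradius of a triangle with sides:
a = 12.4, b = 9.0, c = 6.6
r = Area/s where s is the semi-perimeter.
s = (12.4 + 9.0 + 6.6)/2 = 28/2 = 14
Area = √(s(s−a)(s−b)(s−c)) = √(14·1.6·5·7.4) ≈ √828.8 ≈ 28.7889
r ≈ 28.7889/14 ≈ 2.05635

r = 2.056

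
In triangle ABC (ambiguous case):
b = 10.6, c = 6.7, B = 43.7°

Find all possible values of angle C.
b/sin(B) = c/sin(C)  ⇒  sin(C) = c·sin(B)/b = 6.7·sin(43.7°)/10.6
sin(43.7°) ≈ 0.690882
sin(C) ≈ 6.7·0.690882/10.6 ≈ 4.62891/10.6 ≈ 0.43669
Candidate 1: C₁ = arcsin(0.43669) ≈ 25.8929°  →  A = 180° − 43.7° − 25.8929° ≈ 110.407° > 0, valid
Candidate 2: C₂ = 180° − C₁ ≈ 154.107°  →  A = 180° − 43.7° − 154.107° ≈ -17.8071° ≤ 0, not a valid triangle

C = 25.89° (one solution)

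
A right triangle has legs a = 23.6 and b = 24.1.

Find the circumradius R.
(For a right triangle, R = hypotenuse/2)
Hypotenuse c = √(a² + b²) = √(556.96 + 580.81) = √1137.77 ≈ 33.7308
R = c/2 ≈ 33.7308/2 ≈ 16.8654

R = 16.87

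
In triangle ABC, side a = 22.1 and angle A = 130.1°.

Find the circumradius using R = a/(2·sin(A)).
R = a/(2·sin(A)) = 22.1/(2·sin(130.1°))
sin(130.1°) ≈ 0.764921
R ≈ 22.1/(2·0.764921) = 22.1/1.52984 ≈ 14.4459

R = 14.45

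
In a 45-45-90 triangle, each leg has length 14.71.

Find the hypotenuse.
In a 45-45-90 triangle the sides are in ratio 1 : 1 : √2, so hypotenuse = leg·√2.
Hypotenuse = 14.71·√2 ≈ 14.71·1.41421 ≈ 20.8031

Hypotenuse = 14.71√2 = 20.8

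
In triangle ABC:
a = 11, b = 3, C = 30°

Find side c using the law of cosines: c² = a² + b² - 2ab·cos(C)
c² = 11² + 3² − 2·11·3·cos(30°)
cos(30°) ≈ 0.866025
c² ≈ 121 + 9 − 66·(0.866025) ≈ 130 − 57.1577 ≈ 72.8423
c ≈ √72.8423 ≈ 8.53477

c = 8.535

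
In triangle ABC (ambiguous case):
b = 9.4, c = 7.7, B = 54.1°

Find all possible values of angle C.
b/sin(B) = c/sin(C)  ⇒  sin(C) = c·sin(B)/b = 7.7·sin(54.1°)/9.4
sin(54.1°) ≈ 0.810042
sin(C) ≈ 7.7·0.810042/9.4 ≈ 6.23732/9.4 ≈ 0.663545
Candidate 1: C₁ = arcsin(0.663545) ≈ 41.5708°  →  A = 180° − 54.1° − 41.5708° ≈ 84.3292° > 0, valid
Candidate 2: C₂ = 180° − C₁ ≈ 138.429°  →  A = 180° − 54.1° − 138.429° ≈ -12.5292° ≤ 0, not a valid triangle

C = 41.57° (one solution)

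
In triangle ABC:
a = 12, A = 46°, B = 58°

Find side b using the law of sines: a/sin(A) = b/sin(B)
a/sin(A) = b/sin(B)  ⇒  b = a·sin(B)/sin(A) = 12·sin(58°)/sin(46°)
sin(58°) ≈ 0.848048, sin(46°) ≈ 0.71934
b ≈ 12·0.848048/0.71934 ≈ 10.1766/0.71934 ≈ 14.1471

b = 14.15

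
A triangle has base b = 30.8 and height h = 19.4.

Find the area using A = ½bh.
A = ½·b·h = ½·30.8·19.4 = ½·597.52 = 298.76

Area = 298.76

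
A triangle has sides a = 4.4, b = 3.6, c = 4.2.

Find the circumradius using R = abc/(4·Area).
First find the area with Heron's formula.
s = (4.4 + 3.6 + 4.2)/2 = 6.1
Area = √(s(s−a)(s−b)(s−c)) = √(6.1·1.7·2.5·1.9) ≈ √49.2575 ≈ 7.01837
abc = 4.4·3.6·4.2 = 66.528
R = abc/(4·Area) ≈ 66.528/(4·7.01837) = 66.528/28.0735 ≈ 2.36978

R = 2.37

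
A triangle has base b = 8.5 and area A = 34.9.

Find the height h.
A = ½·b·h  ⇒  h = 2A/b = 2·34.9/8.5 = 69.8/8.5 ≈ 8.21176

h = 8.212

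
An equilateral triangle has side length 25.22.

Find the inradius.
r = Area/s with s the semi-perimeter.
Area = (√3/4)·25.22² = (√3/4)·636.0484 ≈ 0.433013·636.0484 ≈ 275.417
s = 3·25.22/2 = 37.83
r ≈ 275.417/37.83 ≈ 7.28039
(Equivalently r = side/(2√3) = 25.22/3.4641 ≈ 7.28039.)

r = 7.28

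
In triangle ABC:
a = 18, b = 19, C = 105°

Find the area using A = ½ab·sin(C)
A = ½·a·b·sin(C) = ½·18·19·sin(105°)
sin(105°) ≈ 0.965926
A ≈ ½·342·0.965926 = 171·0.965926 ≈ 165.173

Area = 165.2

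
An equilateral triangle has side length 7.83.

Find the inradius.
r = Area/s with s the semi-perimeter.
Area = (√3/4)·7.83² = (√3/4)·61.3089 ≈ 0.433013·61.3089 ≈ 26.5475
s = 3·7.83/2 = 11.745
r ≈ 26.5475/11.745 ≈ 2.26033
(Equivalently r = side/(2√3) = 7.83/3.4641 ≈ 2.26033.)

r = 2.26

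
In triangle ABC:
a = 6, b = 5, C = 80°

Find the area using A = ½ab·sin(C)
A = ½·a·b·sin(C) = ½·6·5·sin(80°)
sin(80°) ≈ 0.984808
A ≈ ½·30·0.984808 = 15·0.984808 ≈ 14.7721

Area = 14.77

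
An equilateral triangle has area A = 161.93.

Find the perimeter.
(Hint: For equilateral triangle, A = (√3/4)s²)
A = (√3/4)s²  ⇒  s² = 4A/√3 = 4·161.93/√3 = 647.72/1.73205 ≈ 373.961
s ≈ √373.961 ≈ 19.3381
Perimeter = 3s ≈ 3·19.3381 ≈ 58.0142

Perimeter = 58.01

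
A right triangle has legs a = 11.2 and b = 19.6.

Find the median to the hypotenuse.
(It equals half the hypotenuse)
Hypotenuse c = √(a² + b²) = √(125.44 + 384.16) = √509.6 ≈ 22.5743
Median to hypotenuse = c/2 ≈ 22.5743/2 ≈ 11.2872

Median = 11.29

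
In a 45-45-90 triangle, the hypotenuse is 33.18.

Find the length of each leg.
In a 45-45-90 triangle hypotenuse = leg·√2, so leg = hypotenuse/√2.
Leg = 33.18/√2 ≈ 33.18/1.41421 ≈ 23.4618

Each leg = 23.46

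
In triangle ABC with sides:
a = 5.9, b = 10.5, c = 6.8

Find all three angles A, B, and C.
Law of cosines for each angle (a² = 34.81, b² = 110.25, c² = 46.24):
cos(A) = (b² + c² − a²)/(2bc) = (110.25 + 46.24 − 34.81)/(2·10.5·6.8) = 121.68/142.8 ≈ 0.852101  ⇒  A ≈ 31.5591°
cos(B) = (a² + c² − b²)/(2ac) = (34.81 + 46.24 − 110.25)/(2·5.9·6.8) = -29.2/80.24 ≈ -0.363908  ⇒  B ≈ 111.34°
cos(C) = (a² + b² − c²)/(2ab) = (34.81 + 110.25 − 46.24)/(2·5.9·10.5) = 98.82/123.9 ≈ 0.797579  ⇒  C ≈ 37.1005°
Check: A + B + C ≈ 180°

A = 31.56°, B = 111.3°, C = 37.1°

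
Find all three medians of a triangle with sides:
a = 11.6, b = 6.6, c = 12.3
Median formula: m_a = ½√(2b² + 2c² − a²) (and cyclically). a² = 134.56, b² = 43.56, c² = 151.29.
m_a = ½√(2·43.56 + 2·151.29 − 134.56) = ½√255.14 ≈ ½·15.9731 ≈ 7.98655
m_b = ½√(2·134.56 + 2·151.29 − 43.56) = ½√528.14 ≈ ½·22.9813 ≈ 11.4906
m_c = ½√(2·134.56 + 2·43.56 − 151.29) = ½√204.95 ≈ ½·14.3161 ≈ 7.15804

m_a = 7.987, m_b = 11.49, m_c = 7.158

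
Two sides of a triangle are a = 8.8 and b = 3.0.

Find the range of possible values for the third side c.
Triangle inequality: |a − b| < c < a + b
|a − b| = |8.8 − 3.0| = 5.8
a + b = 8.8 + 3.0 = 11.8

5.8 < c < 11.8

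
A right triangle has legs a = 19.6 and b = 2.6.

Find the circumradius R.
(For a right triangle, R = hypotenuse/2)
Hypotenuse c = √(a² + b²) = √(384.16 + 6.76) = √390.92 ≈ 19.7717
R = c/2 ≈ 19.7717/2 ≈ 9.88585

R = 9.886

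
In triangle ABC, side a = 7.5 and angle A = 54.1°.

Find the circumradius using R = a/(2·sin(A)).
R = a/(2·sin(A)) = 7.5/(2·sin(54.1°))
sin(54.1°) ≈ 0.810042
R ≈ 7.5/(2·0.810042) = 7.5/1.62008 ≈ 4.62939

R = 4.629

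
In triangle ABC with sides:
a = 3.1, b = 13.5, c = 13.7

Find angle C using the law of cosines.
c² = a² + b² − 2ab·cos(C)  ⇒  cos(C) = (a² + b² − c²)/(2ab)
cos(C) = (3.1² + 13.5² − 13.7²)/(2·3.1·13.5) = (9.61 + 182.25 − 187.69)/83.7 = 4.17/83.7 ≈ 0.0498208
C = arccos(0.0498208) ≈ 87.1443°

C = 87.14°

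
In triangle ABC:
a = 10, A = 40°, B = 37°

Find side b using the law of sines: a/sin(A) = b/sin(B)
a/sin(A) = b/sin(B)  ⇒  b = a·sin(B)/sin(A) = 10·sin(37°)/sin(40°)
sin(37°) ≈ 0.601815, sin(40°) ≈ 0.642788
b ≈ 10·0.601815/0.642788 ≈ 6.01815/0.642788 ≈ 9.36258

b = 9.363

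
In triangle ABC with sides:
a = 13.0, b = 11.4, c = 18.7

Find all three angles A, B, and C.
Law of cosines for each angle (a² = 169, b² = 129.96, c² = 349.69):
cos(A) = (b² + c² − a²)/(2bc) = (129.96 + 349.69 − 169)/(2·11.4·18.7) = 310.65/426.36 ≈ 0.72861  ⇒  A ≈ 43.23°
cos(B) = (a² + c² − b²)/(2ac) = (169 + 349.69 − 129.96)/(2·13.0·18.7) = 388.73/486.2 ≈ 0.799527  ⇒  B ≈ 36.915°
cos(C) = (a² + b² − c²)/(2ab) = (169 + 129.96 − 349.69)/(2·13.0·11.4) = -50.73/296.4 ≈ -0.171154  ⇒  C ≈ 99.8549°
Check: A + B + C ≈ 180°

A = 43.23°, B = 36.92°, C = 99.85°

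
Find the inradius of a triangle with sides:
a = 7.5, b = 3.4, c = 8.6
r = Area/s where s is the semi-perimeter.
s = (7.5 + 3.4 + 8.6)/2 = 19.5/2 = 9.75
Area = √(s(s−a)(s−b)(s−c)) = √(9.75·2.25·6.35·1.15) ≈ √160.199 ≈ 12.657
r ≈ 12.657/9.75 ≈ 1.29815

r = 1.298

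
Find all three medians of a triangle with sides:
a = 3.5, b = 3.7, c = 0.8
Median formula: m_a = ½√(2b² + 2c² − a²) (and cyclically). a² = 12.25, b² = 13.69, c² = 0.64.
m_a = ½√(2·13.69 + 2·0.64 − 12.25) = ½√16.41 ≈ ½·4.05093 ≈ 2.02546
m_b = ½√(2·12.25 + 2·0.64 − 13.69) = ½√12.09 ≈ ½·3.47707 ≈ 1.73853
m_c = ½√(2·12.25 + 2·13.69 − 0.64) = ½√51.24 ≈ ½·7.15821 ≈ 3.57911

m_a = 2.025, m_b = 1.739, m_c = 3.579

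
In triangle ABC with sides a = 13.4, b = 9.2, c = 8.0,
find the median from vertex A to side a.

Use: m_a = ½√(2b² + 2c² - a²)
m_a = ½√(2·9.2² + 2·8.0² − 13.4²) = ½√(2·84.64 + 2·64 − 179.56) = ½√(169.28 + 128 − 179.56) = ½√117.72
√117.72 ≈ 10.8499, so m_a ≈ 5.42494

m_a = 5.425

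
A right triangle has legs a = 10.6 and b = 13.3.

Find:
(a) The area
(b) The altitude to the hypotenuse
(a) The legs are perpendicular, so Area = ½·a·b = ½·10.6·13.3 = ½·140.98 = 70.49
(b) Hypotenuse c = √(a² + b²) = √(112.36 + 176.89) = √289.25 ≈ 17.0074
    Area = ½·c·h_c  ⇒  h_c = 2·Area/c = 140.98/17.0074 ≈ 8.28936

Area = 70.49, h_c = 8.289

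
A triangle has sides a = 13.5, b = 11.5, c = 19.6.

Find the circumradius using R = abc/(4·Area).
First find the area with Heron's formula.
s = (13.5 + 11.5 + 19.6)/2 = 22.3
Area = √(s(s−a)(s−b)(s−c)) = √(22.3·8.8·10.8·2.7) ≈ √5722.36 ≈ 75.6463
abc = 13.5·11.5·19.6 = 3042.9
R = abc/(4·Area) ≈ 3042.9/(4·75.6463) = 3042.9/302.585 ≈ 10.0563

R = 10.06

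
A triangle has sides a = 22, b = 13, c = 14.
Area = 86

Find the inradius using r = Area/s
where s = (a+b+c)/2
s = (22 + 13 + 14)/2 = 49/2 = 24.5
r = Area/s = 86/24.5 ≈ 3.5102

r = 3.51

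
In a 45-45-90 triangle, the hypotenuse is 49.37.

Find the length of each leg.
In a 45-45-90 triangle hypotenuse = leg·√2, so leg = hypotenuse/√2.
Leg = 49.37/√2 ≈ 49.37/1.41421 ≈ 34.9099

Each leg = 34.91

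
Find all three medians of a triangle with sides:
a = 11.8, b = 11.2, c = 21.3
Median formula: m_a = ½√(2b² + 2c² − a²) (and cyclically). a² = 139.24, b² = 125.44, c² = 453.69.
m_a = ½√(2·125.44 + 2·453.69 − 139.24) = ½√1019.02 ≈ ½·31.9221 ≈ 15.961
m_b = ½√(2·139.24 + 2·453.69 − 125.44) = ½√1060.42 ≈ ½·32.5641 ≈ 16.282
m_c = ½√(2·139.24 + 2·125.44 − 453.69) = ½√75.67 ≈ ½·8.69885 ≈ 4.34943

m_a = 15.96, m_b = 16.28, m_c = 4.349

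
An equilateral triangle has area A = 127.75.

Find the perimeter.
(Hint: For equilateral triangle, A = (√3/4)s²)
A = (√3/4)s²  ⇒  s² = 4A/√3 = 4·127.75/√3 = 511/1.73205 ≈ 295.026
s ≈ √295.026 ≈ 17.1763
Perimeter = 3s ≈ 3·17.1763 ≈ 51.529

Perimeter = 51.53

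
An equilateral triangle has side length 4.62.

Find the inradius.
r = Area/s with s the semi-perimeter.
Area = (√3/4)·4.62² = (√3/4)·21.3444 ≈ 0.433013·21.3444 ≈ 9.2424
s = 3·4.62/2 = 6.93
r ≈ 9.2424/6.93 ≈ 1.33368
(Equivalently r = side/(2√3) = 4.62/3.4641 ≈ 1.33368.)

r = 1.334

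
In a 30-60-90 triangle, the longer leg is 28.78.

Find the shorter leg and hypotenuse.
In a 30-60-90 triangle the sides are in ratio 1 : √3 : 2, so short leg = long leg/√3 and hypotenuse = 2·(short leg).
Short leg = 28.78/√3 ≈ 28.78/1.73205 ≈ 16.6161
Hypotenuse = 2·16.6161 ≈ 33.2323

Short leg = 16.62, Hypotenuse = 33.23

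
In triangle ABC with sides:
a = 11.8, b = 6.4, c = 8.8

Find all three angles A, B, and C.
Law of cosines for each angle (a² = 139.24, b² = 40.96, c² = 77.44):
cos(A) = (b² + c² − a²)/(2bc) = (40.96 + 77.44 − 139.24)/(2·6.4·8.8) = -20.84/112.64 ≈ -0.185014  ⇒  A ≈ 100.662°
cos(B) = (a² + c² − b²)/(2ac) = (139.24 + 77.44 − 40.96)/(2·11.8·8.8) = 175.72/207.68 ≈ 0.846109  ⇒  B ≈ 32.209°
cos(C) = (a² + b² − c²)/(2ab) = (139.24 + 40.96 − 77.44)/(2·11.8·6.4) = 102.76/151.04 ≈ 0.68035  ⇒  C ≈ 47.129°
Check: A + B + C ≈ 180°

A = 100.7°, B = 32.21°, C = 47.13°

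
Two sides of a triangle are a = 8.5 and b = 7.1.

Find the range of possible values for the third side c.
Triangle inequality: |a − b| < c < a + b
|a − b| = |8.5 − 7.1| = 1.4
a + b = 8.5 + 7.1 = 15.6

1.4 < c < 15.6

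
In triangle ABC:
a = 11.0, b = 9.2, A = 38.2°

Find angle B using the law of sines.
a/sin(A) = b/sin(B)  ⇒  sin(B) = b·sin(A)/a = 9.2·sin(38.2°)/11.0
sin(38.2°) ≈ 0.618408
sin(B) ≈ 9.2·0.618408/11.0 ≈ 5.68936/11.0 ≈ 0.517214
B = arcsin(0.517214) ≈ 31.1456°
(Since b ≤ a we need B ≤ A, so the obtuse alternative 180° − 31.1456° ≈ 148.854° is rejected.)

B = 31.15°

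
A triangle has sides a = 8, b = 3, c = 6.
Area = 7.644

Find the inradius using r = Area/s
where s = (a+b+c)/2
s = (8 + 3 + 6)/2 = 17/2 = 8.5
r = Area/s = 7.644/8.5 ≈ 0.899294

r = 0.8993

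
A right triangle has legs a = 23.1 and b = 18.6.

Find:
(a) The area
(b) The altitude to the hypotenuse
(a) The legs are perpendicular, so Area = ½·a·b = ½·23.1·18.6 = ½·429.66 = 214.83
(b) Hypotenuse c = √(a² + b²) = √(533.61 + 345.96) = √879.57 ≈ 29.6575
    Area = ½·c·h_c  ⇒  h_c = 2·Area/c = 429.66/29.6575 ≈ 14.4874

Area = 214.83, h_c = 14.49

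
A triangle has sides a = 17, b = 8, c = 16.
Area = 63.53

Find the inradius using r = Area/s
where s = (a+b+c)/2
s = (17 + 8 + 16)/2 = 41/2 = 20.5
r = Area/s = 63.53/20.5 ≈ 3.09902

r = 3.099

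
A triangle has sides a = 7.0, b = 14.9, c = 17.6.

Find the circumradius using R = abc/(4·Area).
First find the area with Heron's formula.
s = (7.0 + 14.9 + 17.6)/2 = 19.75
Area = √(s(s−a)(s−b)(s−c)) = √(19.75·12.75·4.85·2.15) ≈ √2625.77 ≈ 51.2423
abc = 7.0·14.9·17.6 = 1835.68
R = abc/(4·Area) ≈ 1835.68/(4·51.2423) = 1835.68/204.969 ≈ 8.95588

R = 8.956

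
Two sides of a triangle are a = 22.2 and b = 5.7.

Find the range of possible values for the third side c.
Triangle inequality: |a − b| < c < a + b
|a − b| = |22.2 − 5.7| = 16.5
a + b = 22.2 + 5.7 = 27.9

16.5 < c < 27.9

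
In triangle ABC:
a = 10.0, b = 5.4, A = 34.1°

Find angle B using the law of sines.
a/sin(A) = b/sin(B)  ⇒  sin(B) = b·sin(A)/a = 5.4·sin(34.1°)/10.0
sin(34.1°) ≈ 0.560639
sin(B) ≈ 5.4·0.560639/10.0 ≈ 3.02745/10.0 ≈ 0.302745
B = arcsin(0.302745) ≈ 17.6226°
(Since b ≤ a we need B ≤ A, so the obtuse alternative 180° − 17.6226° ≈ 162.377° is rejected.)

B = 17.62°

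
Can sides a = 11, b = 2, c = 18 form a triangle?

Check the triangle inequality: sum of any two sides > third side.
a + b vs c: 11 + 2 = 13 ≤ 18  ✗
a + c vs b: 11 + 18 = 29 > 2  ✓
b + c vs a: 2 + 18 = 20 > 11  ✓

No: 11 + 2 = 13 is not > 18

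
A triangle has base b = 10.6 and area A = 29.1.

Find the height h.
A = ½·b·h  ⇒  h = 2A/b = 2·29.1/10.6 = 58.2/10.6 ≈ 5.49057

h = 5.491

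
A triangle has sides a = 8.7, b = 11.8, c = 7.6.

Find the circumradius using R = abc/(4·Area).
First find the area with Heron's formula.
s = (8.7 + 11.8 + 7.6)/2 = 14.05
Area = √(s(s−a)(s−b)(s−c)) = √(14.05·5.35·2.25·6.45) ≈ √1090.87 ≈ 33.0283
abc = 8.7·11.8·7.6 = 780.216
R = abc/(4·Area) ≈ 780.216/(4·33.0283) = 780.216/132.113 ≈ 5.90566

R = 5.906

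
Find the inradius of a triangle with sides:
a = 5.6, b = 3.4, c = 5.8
r = Area/s where s is the semi-perimeter.
s = (5.6 + 3.4 + 5.8)/2 = 14.8/2 = 7.4
Area = √(s(s−a)(s−b)(s−c)) = √(7.4·1.8·4·1.6) ≈ √85.248 ≈ 9.23298
r ≈ 9.23298/7.4 ≈ 1.2477

r = 1.248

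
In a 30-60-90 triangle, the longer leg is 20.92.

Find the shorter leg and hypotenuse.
In a 30-60-90 triangle the sides are in ratio 1 : √3 : 2, so short leg = long leg/√3 and hypotenuse = 2·(short leg).
Short leg = 20.92/√3 ≈ 20.92/1.73205 ≈ 12.0782
Hypotenuse = 2·12.0782 ≈ 24.1563

Short leg = 12.08, Hypotenuse = 24.16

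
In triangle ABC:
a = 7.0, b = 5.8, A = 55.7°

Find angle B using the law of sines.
a/sin(A) = b/sin(B)  ⇒  sin(B) = b·sin(A)/a = 5.8·sin(55.7°)/7.0
sin(55.7°) ≈ 0.826098
sin(B) ≈ 5.8·0.826098/7.0 ≈ 4.79137/7.0 ≈ 0.684481
B = arcsin(0.684481) ≈ 43.1948°
(Since b ≤ a we need B ≤ A, so the obtuse alternative 180° − 43.1948° ≈ 136.805° is rejected.)

B = 43.19°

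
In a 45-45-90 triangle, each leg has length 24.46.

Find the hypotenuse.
In a 45-45-90 triangle the sides are in ratio 1 : 1 : √2, so hypotenuse = leg·√2.
Hypotenuse = 24.46·√2 ≈ 24.46·1.41421 ≈ 34.5917

Hypotenuse = 24.46√2 = 34.59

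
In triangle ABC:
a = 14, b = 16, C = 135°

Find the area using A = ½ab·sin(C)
A = ½·a·b·sin(C) = ½·14·16·sin(135°)
sin(135°) ≈ 0.707107
A ≈ ½·224·0.707107 = 112·0.707107 ≈ 79.196

Area = 79.2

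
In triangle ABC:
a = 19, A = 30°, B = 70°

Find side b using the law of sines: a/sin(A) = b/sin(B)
a/sin(A) = b/sin(B)  ⇒  b = a·sin(B)/sin(A) = 19·sin(70°)/sin(30°)
sin(70°) ≈ 0.939693, sin(30°) ≈ 0.5
b ≈ 19·0.939693/0.5 ≈ 17.8542/0.5 ≈ 35.7083

b = 35.71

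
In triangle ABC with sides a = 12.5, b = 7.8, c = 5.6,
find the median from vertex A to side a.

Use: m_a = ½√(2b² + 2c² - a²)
m_a = ½√(2·7.8² + 2·5.6² − 12.5²) = ½√(2·60.84 + 2·31.36 − 156.25) = ½√(121.68 + 62.72 − 156.25) = ½√28.15
√28.15 ≈ 5.30566, so m_a ≈ 2.65283

m_a = 2.653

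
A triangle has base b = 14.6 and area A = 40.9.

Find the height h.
A = ½·b·h  ⇒  h = 2A/b = 2·40.9/14.6 = 81.8/14.6 ≈ 5.60274

h = 5.603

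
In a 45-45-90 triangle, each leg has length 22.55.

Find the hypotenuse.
In a 45-45-90 triangle the sides are in ratio 1 : 1 : √2, so hypotenuse = leg·√2.
Hypotenuse = 22.55·√2 ≈ 22.55·1.41421 ≈ 31.8905

Hypotenuse = 22.55√2 = 31.89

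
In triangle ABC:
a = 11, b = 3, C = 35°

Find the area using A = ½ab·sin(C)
A = ½·a·b·sin(C) = ½·11·3·sin(35°)
sin(35°) ≈ 0.573576
A ≈ ½·33·0.573576 = 16.5·0.573576 ≈ 9.46401

Area = 9.464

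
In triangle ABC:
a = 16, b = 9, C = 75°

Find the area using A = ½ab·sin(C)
A = ½·a·b·sin(C) = ½·16·9·sin(75°)
sin(75°) ≈ 0.965926
A ≈ ½·144·0.965926 = 72·0.965926 ≈ 69.5467

Area = 69.55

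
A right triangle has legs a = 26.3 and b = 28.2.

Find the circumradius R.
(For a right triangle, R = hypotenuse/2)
Hypotenuse c = √(a² + b²) = √(691.69 + 795.24) = √1486.93 ≈ 38.5607
R = c/2 ≈ 38.5607/2 ≈ 19.2804

R = 19.28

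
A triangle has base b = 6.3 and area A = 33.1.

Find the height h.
A = ½·b·h  ⇒  h = 2A/b = 2·33.1/6.3 = 66.2/6.3 ≈ 10.5079

h = 10.51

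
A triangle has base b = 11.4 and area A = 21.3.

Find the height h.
A = ½·b·h  ⇒  h = 2A/b = 2·21.3/11.4 = 42.6/11.4 ≈ 3.73684

h = 3.737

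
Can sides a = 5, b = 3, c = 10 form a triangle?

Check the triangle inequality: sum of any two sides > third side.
a + b vs c: 5 + 3 = 8 ≤ 10  ✗
a + c vs b: 5 + 10 = 15 > 3  ✓
b + c vs a: 3 + 10 = 13 > 5  ✓

No: 5 + 3 = 8 is not > 10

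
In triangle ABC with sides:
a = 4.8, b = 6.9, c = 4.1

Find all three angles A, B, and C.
Law of cosines for each angle (a² = 23.04, b² = 47.61, c² = 16.81):
cos(A) = (b² + c² − a²)/(2bc) = (47.61 + 16.81 − 23.04)/(2·6.9·4.1) = 41.38/56.58 ≈ 0.731354  ⇒  A ≈ 43°
cos(B) = (a² + c² − b²)/(2ac) = (23.04 + 16.81 − 47.61)/(2·4.8·4.1) = -7.76/39.36 ≈ -0.197154  ⇒  B ≈ 101.371°
cos(C) = (a² + b² − c²)/(2ab) = (23.04 + 47.61 − 16.81)/(2·4.8·6.9) = 53.84/66.24 ≈ 0.812802  ⇒  C ≈ 35.6294°
Check: A + B + C ≈ 180°

A = 43°, B = 101.4°, C = 35.63°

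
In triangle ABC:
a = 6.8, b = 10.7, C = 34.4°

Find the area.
Two sides and the included angle (SAS): A = ½·a·b·sin(C) = ½·6.8·10.7·sin(34.4°)
sin(34.4°) ≈ 0.564967
A ≈ ½·72.76·0.564967 = 36.38·0.564967 ≈ 20.5535

Area = 20.55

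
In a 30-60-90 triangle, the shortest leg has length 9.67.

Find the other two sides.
In a 30-60-90 triangle the sides are in ratio 1 : √3 : 2 (short leg : long leg : hypotenuse).
Long leg = 9.67·√3 ≈ 9.67·1.73205 ≈ 16.7489
Hypotenuse = 2·9.67 = 19.34

Long leg = 9.67√3 = 16.75, Hypotenuse = 19.34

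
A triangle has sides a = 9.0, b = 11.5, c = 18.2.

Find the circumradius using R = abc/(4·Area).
First find the area with Heron's formula.
s = (9.0 + 11.5 + 18.2)/2 = 19.35
Area = √(s(s−a)(s−b)(s−c)) = √(19.35·10.35·7.85·1.15) ≈ √1807.96 ≈ 42.5201
abc = 9.0·11.5·18.2 = 1883.7
R = abc/(4·Area) ≈ 1883.7/(4·42.5201) = 1883.7/170.08 ≈ 11.0753

R = 11.08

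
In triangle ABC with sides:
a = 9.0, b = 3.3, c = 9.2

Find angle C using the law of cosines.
c² = a² + b² − 2ab·cos(C)  ⇒  cos(C) = (a² + b² − c²)/(2ab)
cos(C) = (9.0² + 3.3² − 9.2²)/(2·9.0·3.3) = (81 + 10.89 − 84.64)/59.4 = 7.25/59.4 ≈ 0.122054
C = arccos(0.122054) ≈ 82.9893°

C = 82.99°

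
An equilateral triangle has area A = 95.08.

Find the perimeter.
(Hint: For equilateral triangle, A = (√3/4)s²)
A = (√3/4)s²  ⇒  s² = 4A/√3 = 4·95.08/√3 = 380.32/1.73205 ≈ 219.578
s ≈ √219.578 ≈ 14.8182
Perimeter = 3s ≈ 3·14.8182 ≈ 44.4545

Perimeter = 44.45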